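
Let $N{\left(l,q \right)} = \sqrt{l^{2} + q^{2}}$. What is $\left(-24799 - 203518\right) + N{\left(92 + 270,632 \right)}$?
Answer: $-228317 + 2 \sqrt{132617} \approx -2.2759 \cdot 10^{5}$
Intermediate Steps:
$\left(-24799 - 203518\right) + N{\left(92 + 270,632 \right)} = \left(-24799 - 203518\right) + \sqrt{\left(92 + 270\right)^{2} + 632^{2}} = \left(-24799 - 203518\right) + \sqrt{362^{2} + 399424} = -228317 + \sqrt{131044 + 399424} = -228317 + \sqrt{530468} = -228317 + 2 \sqrt{132617}$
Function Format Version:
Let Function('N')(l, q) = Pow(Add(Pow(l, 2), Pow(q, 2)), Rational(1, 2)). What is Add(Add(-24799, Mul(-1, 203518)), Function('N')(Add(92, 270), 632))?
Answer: Add(-228317, Mul(2, Pow(132617, Rational(1, 2)))) ≈ -2.2759e+5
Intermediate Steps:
Add(Add(-24799, Mul(-1, 203518)), Function('N')(Add(92, 270), 632)) = Add(Add(-24799, Mul(-1, 203518)), Pow(Add(Pow(Add(92, 270), 2), Pow(632, 2)), Rational(1, 2))) = Add(Add(-24799, -203518), Pow(Add(Pow(362, 2), 399424), Rational(1, 2))) = Add(-228317, Pow(Add(131044, 399424), Rational(1, 2))) = Add(-228317, Pow(530468, Rational(1, 2))) = Add(-228317, Mul(2, Pow(132617, Rational(1, 2))))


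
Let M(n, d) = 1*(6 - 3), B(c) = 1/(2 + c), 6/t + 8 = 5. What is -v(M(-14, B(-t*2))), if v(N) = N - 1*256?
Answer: 253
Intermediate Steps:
t = -2 (t = 6/(-8 + 5) = 6/(-3) = 6*(-1/3) = -2)
M(n, d) = 3 (M(n, d) = 1*3 = 3)
v(N) = -256 + N (v(N) = N - 256 = -256 + N)
-v(M(-14, B(-t*2))) = -(-256 + 3) = -1*(-253) = 253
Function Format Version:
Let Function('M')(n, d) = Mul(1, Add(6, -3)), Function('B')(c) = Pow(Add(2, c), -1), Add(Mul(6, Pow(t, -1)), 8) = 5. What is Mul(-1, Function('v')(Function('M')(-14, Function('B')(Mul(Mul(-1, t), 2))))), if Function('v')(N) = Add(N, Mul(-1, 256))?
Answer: 253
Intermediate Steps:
t = -2 (t = Mul(6, Pow(Add(-8, 5), -1)) = Mul(6, Pow(-3, -1)) = Mul(6, Rational(-1, 3)) = -2)
Function('M')(n, d) = 3 (Function('M')(n, d) = Mul(1, 3) = 3)
Function('v')(N) = Add(-256, N) (Function('v')(N) = Add(N, -256) = Add(-256, N))
Mul(-1, Function('v')(Function('M')(-14, Function('B')(Mul(Mul(-1, t), 2))))) = Mul(-1, Add(-256, 3)) = Mul(-1, -253) = 253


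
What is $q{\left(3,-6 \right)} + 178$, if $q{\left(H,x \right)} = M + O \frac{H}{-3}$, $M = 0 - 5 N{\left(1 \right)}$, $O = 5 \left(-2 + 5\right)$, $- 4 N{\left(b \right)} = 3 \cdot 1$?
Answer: $\frac{667}{4} \approx 166.75$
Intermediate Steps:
$N{\left(b \right)} = - \frac{3}{4}$ ($N{\left(b \right)} = - \frac{3 \cdot 1}{4} = \left(- \frac{1}{4}\right) 3 = - \frac{3}{4}$)
$O = 15$ ($O = 5 \cdot 3 = 15$)
$M = \frac{15}{4}$ ($M = 0 - - \frac{15}{4} = 0 + \frac{15}{4} = \frac{15}{4} \approx 3.75$)
$q{\left(H,x \right)} = \frac{15}{4} - 5 H$ ($q{\left(H,x \right)} = \frac{15}{4} + 15 \frac{H}{-3} = \frac{15}{4} + 15 H \left(- \frac{1}{3}\right) = \frac{15}{4} + 15 \left(- \frac{H}{3}\right) = \frac{15}{4} - 5 H$)
$q{\left(3,-6 \right)} + 178 = \left(\frac{15}{4} - 15\right) + 178 = - \frac{45}{4} + 178 = \frac{667}{4}$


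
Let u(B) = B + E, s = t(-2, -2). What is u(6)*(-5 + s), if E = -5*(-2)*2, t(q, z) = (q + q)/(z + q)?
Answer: -104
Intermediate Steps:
t(q, z) = 2*q/(q + z) (t(q, z) = (2*q)/(q + z) = 2*q/(q + z))
s = 1 (s = 2*(-2)/(-2 - 2) = 2*(-2)/(-4) = 2*(-2)*(-1/4) = 1)
E = 20 (E = 10*2 = 20)
u(B) = 20 + B (u(B) = B + 20 = 20 + B)
u(6)*(-5 + s) = (20 + 6)*(-5 + 1) = 26*(-4) = -104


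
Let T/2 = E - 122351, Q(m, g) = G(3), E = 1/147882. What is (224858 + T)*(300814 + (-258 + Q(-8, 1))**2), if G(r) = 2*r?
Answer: -534558410586554/73941 ≈ -7.2295e+9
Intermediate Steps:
E = 1/147882 ≈ 6.7622e-6
Q(m, g) = 6 (Q(m, g) = 2*3 = 6)
T = -18093510581/73941 (T = 2*(1/147882 - 122351) = 2*(-18093510581/147882) = -18093510581/73941 ≈ -2.4470e+5)
(224858 + T)*(300814 + (-258 + Q(-8, 1))**2) = (224858 - 18093510581/73941)*(300814 + (-258 + 6)**2) = -1467285203*(300814 + (-252)**2)/73941 = -1467285203*(300814 + 63504)/73941 = -1467285203/73941*364318 = -534558410586554/73941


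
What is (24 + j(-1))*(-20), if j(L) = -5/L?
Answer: -580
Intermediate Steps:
(24 + j(-1))*(-20) = (24 - 5/(-1))*(-20) = (24 - 5*(-1))*(-20) = (24 + 5)*(-20) = 29*(-20) = -580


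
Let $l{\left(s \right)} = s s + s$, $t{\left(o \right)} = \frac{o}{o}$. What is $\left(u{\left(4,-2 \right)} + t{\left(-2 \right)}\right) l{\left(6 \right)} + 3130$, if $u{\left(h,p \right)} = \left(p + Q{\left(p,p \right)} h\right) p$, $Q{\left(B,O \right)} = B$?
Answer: $4012$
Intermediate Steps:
$t{\left(o \right)} = 1$
$l{\left(s \right)} = s + s^{2}$ ($l{\left(s \right)} = s^{2} + s = s + s^{2}$)
$u{\left(h,p \right)} = p \left(p + h p\right)$ ($u{\left(h,p \right)} = \left(p + p h\right) p = \left(p + h p\right) p = p \left(p + h p\right)$)
$\left(u{\left(4,-2 \right)} + t{\left(-2 \right)}\right) l{\left(6 \right)} + 3130 = \left(\left(-2\right)^{2} \left(1 + 4\right) + 1\right) 6 \left(1 + 6\right) + 3130 = \left(4 \cdot 5 + 1\right) 6 \cdot 7 + 3130 = \left(20 + 1\right) 42 + 3130 = 21 \cdot 42 + 3130 = 882 + 3130 = 4012$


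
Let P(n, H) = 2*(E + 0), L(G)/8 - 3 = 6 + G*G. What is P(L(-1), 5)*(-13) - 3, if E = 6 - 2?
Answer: -107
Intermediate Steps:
E = 4
L(G) = 72 + 8*G² (L(G) = 24 + 8*(6 + G*G) = 24 + 8*(6 + G²) = 24 + (48 + 8*G²) = 72 + 8*G²)
P(n, H) = 8 (P(n, H) = 2*(4 + 0) = 2*4 = 8)
P(L(-1), 5)*(-13) - 3 = 8*(-13) - 3 = -104 - 3 = -107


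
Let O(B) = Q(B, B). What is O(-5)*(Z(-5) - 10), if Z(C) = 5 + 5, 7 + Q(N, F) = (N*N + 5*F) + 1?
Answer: 0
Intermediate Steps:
Q(N, F) = -6 + N**2 + 5*F (Q(N, F) = -7 + ((N*N + 5*F) + 1) = -7 + ((N**2 + 5*F) + 1) = -7 + (1 + N**2 + 5*F) = -6 + N**2 + 5*F)
Z(C) = 10
O(B) = -6 + B**2 + 5*B
O(-5)*(Z(-5) - 10) = (-6 + (-5)**2 + 5*(-5))*(10 - 10) = (-6 + 25 - 25)*0 = -6*0 = 0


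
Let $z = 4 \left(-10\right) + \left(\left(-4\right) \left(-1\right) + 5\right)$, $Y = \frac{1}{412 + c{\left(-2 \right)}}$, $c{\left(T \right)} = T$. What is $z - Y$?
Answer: $- \frac{12711}{410} \approx -31.002$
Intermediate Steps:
$Y = \frac{1}{410}$ ($Y = \frac{1}{412 - 2} = \frac{1}{410} \approx 0.002439$)
$z = -31$ ($z = -40 + \left(4 + 5\right) = -40 + 9 = -31$)
$z - Y = -31 - \frac{1}{410} = - \frac{12711}{410}$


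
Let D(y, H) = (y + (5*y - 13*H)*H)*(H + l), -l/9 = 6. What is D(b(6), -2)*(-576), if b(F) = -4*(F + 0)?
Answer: 5289984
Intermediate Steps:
l = -54 (l = -9*6 = -54)
b(F) = -4*F
D(y, H) = (-54 + H)*(y + H*(-13*H + 5*y)) (D(y, H) = (y + (5*y - 13*H)*H)*(H - 54) = (y + (-13*H + 5*y)*H)*(-54 + H) = (y + H*(-13*H + 5*y))*(-54 + H) = (-54 + H)*(y + H*(-13*H + 5*y)))
D(b(6), -2)*(-576) = (-(-216)*6 - 13*(-2)³ + 702*(-2)² - 269*(-2)*(-4*6) + 5*(-4*6)*(-2)²)*(-576) = (-54*(-24) - 13*(-8) + 702*4 - 269*(-2)*(-24) + 5*(-24)*4)*(-576) = (1296 + 104 + 2808 - 12912 - 480)*(-576) = -9184*(-576) = 5289984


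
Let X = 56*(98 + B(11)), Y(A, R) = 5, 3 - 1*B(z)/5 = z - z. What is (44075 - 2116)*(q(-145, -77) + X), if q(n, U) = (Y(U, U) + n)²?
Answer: 1087912952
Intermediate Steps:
B(z) = 15 (B(z) = 15 - 5*(z - z) = 15 - 5*0 = 15 + 0 = 15)
q(n, U) = (5 + n)²
X = 6328 (X = 56*(98 + 15) = 56*113 = 6328)
(44075 - 2116)*(q(-145, -77) + X) = (44075 - 2116)*((5 - 145)² + 6328) = 41959*((-140)² + 6328) = 41959*(19600 + 6328) = 41959*25928 = 1087912952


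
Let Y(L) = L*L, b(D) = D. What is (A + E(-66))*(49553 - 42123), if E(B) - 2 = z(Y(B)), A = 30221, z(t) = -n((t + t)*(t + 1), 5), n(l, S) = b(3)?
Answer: 224534600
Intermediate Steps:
Y(L) = L²
n(l, S) = 3
z(t) = -3 (z(t) = -1*3 = -3)
E(B) = -1 (E(B) = 2 - 3 = -1)
(A + E(-66))*(49553 - 42123) = (30221 - 1)*(49553 - 42123) = 30220*7430 = 224534600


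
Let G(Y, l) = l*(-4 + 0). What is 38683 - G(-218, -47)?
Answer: 38495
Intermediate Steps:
G(Y, l) = -4*l (G(Y, l) = l*(-4) = -4*l)
38683 - G(-218, -47) = 38683 - (-4)*(-47) = 38683 - 1*188 = 38683 - 188 = 38495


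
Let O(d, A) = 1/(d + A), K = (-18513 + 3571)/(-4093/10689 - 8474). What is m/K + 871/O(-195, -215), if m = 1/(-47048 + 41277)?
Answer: -329153816688241459/921715484298 ≈ -3.5711e+5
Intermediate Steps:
m = -1/5771 (m = 1/(-5771) = -1/5771 ≈ -0.00017328)
K = 159715038/90582679 (K = -14942/(-4093*1/10689 - 8474) = -14942/(-4093/10689 - 8474) = -14942/(-90582679/10689) = -14942*(-10689/90582679) = 159715038/90582679 ≈ 1.7632)
O(d, A) = 1/(A + d)
m/K + 871/O(-195, -215) = -1/(5771*159715038/90582679) + 871/(1/(-215 - 195)) = -1/5771*90582679/159715038 + 871/(1/(-410)) = -90582679/921715484298 + 871/(-1/410) = -90582679/921715484298 + 871*(-410) = -90582679/921715484298 - 357110 = -329153816688241459/921715484298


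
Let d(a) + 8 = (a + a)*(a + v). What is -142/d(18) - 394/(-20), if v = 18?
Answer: 63079/3220 ≈ 19.590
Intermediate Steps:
d(a) = -8 + 2*a*(18 + a) (d(a) = -8 + (a + a)*(a + 18) = -8 + (2*a)*(18 + a) = -8 + 2*a*(18 + a))
-142/d(18) - 394/(-20) = -142/(-8 + 2*18² + 36*18) - 394/(-20) = -142/(-8 + 2*324 + 648) - 394*(-1/20) = -142/(-8 + 648 + 648) + 197/10 = -142/1288 + 197/10 = -142*1/1288 + 197/10 = -71/644 + 197/10 = 63079/3220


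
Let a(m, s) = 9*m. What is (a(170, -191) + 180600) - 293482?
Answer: -111352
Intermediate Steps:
(a(170, -191) + 180600) - 293482 = (9*170 + 180600) - 293482 = (1530 + 180600) - 293482 = 182130 - 293482 = -111352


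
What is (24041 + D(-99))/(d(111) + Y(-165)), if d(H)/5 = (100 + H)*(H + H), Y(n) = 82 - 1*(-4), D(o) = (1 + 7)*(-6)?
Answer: 23993/234296 ≈ 0.10240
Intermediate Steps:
D(o) = -48 (D(o) = 8*(-6) = -48)
Y(n) = 86 (Y(n) = 82 + 4 = 86)
d(H) = 10*H*(100 + H) (d(H) = 5*((100 + H)*(H + H)) = 5*((100 + H)*(2*H)) = 5*(2*H*(100 + H)) = 10*H*(100 + H))
(24041 + D(-99))/(d(111) + Y(-165)) = (24041 - 48)/(10*111*(100 + 111) + 86) = 23993/(10*111*211 + 86) = 23993/(234210 + 86) = 23993/234296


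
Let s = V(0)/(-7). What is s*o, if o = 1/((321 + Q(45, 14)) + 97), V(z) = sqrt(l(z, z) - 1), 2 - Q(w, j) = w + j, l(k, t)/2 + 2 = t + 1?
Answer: -I*sqrt(3)/2527 ≈ -0.00068542*I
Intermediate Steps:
l(k, t) = -2 + 2*t (l(k, t) = -4 + 2*(t + 1) = -4 + 2*(1 + t) = -4 + (2 + 2*t) = -2 + 2*t)
Q(w, j) = 2 - j - w (Q(w, j) = 2 - (w + j) = 2 - (j + w) = 2 + (-j - w) = 2 - j - w)
V(z) = sqrt(-3 + 2*z) (V(z) = sqrt((-2 + 2*z) - 1) = sqrt(-3 + 2*z))
o = 1/361 (o = 1/((321 + (2 - 1*14 - 1*45)) + 97) = 1/((321 + (2 - 14 - 45)) + 97) = 1/((321 - 57) + 97) = 1/(264 + 97) = 1/361 ≈ 0.0027701)
s = -I*sqrt(3)/7 (s = sqrt(-3 + 2*0)/(-7) = sqrt(-3 + 0)*(-1/7) = sqrt(-3)*(-1/7) = (I*sqrt(3))*(-1/7) = -I*sqrt(3)/7 ≈ -0.24744*I)
s*o = -I*sqrt(3)/7*(1/361) = -I*sqrt(3)/2527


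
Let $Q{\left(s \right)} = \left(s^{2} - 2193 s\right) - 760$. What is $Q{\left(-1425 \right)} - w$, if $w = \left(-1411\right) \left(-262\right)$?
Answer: $4785208$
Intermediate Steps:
$Q{\left(s \right)} = -760 + s^{2} - 2193 s$
$w = 369682$
$Q{\left(-1425 \right)} - w = \left(-760 + \left(-1425\right)^{2} - -3125025\right) - 369682 = \left(-760 + 2030625 + 3125025\right) - 369682 = 5154890 - 369682 = 4785208$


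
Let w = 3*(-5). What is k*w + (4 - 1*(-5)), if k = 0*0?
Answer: 9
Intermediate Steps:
w = -15
k = 0
k*w + (4 - 1*(-5)) = 0*(-15) + (4 - 1*(-5)) = 0 + (4 + 5) = 0 + 9 = 9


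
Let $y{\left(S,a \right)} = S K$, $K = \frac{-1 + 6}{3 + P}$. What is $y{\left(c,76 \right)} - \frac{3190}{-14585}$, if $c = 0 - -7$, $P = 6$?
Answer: $\frac{107837}{26253} \approx 4.1076$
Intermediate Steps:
$c = 7$ ($c = 0 + 7 = 7$)
$K = \frac{5}{9}$ ($K = \frac{-1 + 6}{3 + 6} = \frac{5}{9} \approx 0.55556$)
$y{\left(S,a \right)} = \frac{5 S}{9}$ ($y{\left(S,a \right)} = S \frac{5}{9} = \frac{5 S}{9}$)
$y{\left(c,76 \right)} - \frac{3190}{-14585} = \frac{5}{9} \cdot 7 - \frac{3190}{-14585} = \frac{35}{9} - - \frac{638}{2917} = \frac{35}{9} + \frac{638}{2917} = \frac{107837}{26253}$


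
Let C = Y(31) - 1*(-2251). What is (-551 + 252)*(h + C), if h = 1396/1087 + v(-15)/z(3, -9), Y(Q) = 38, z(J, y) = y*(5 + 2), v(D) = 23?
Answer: -46887970844/68481 ≈ -6.8469e+5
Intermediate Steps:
z(J, y) = 7*y (z(J, y) = y*7 = 7*y)
C = 2289 (C = 38 - 1*(-2251) = 38 + 2251 = 2289)
h = 62947/68481 (h = 1396/1087 + 23/((7*(-9))) = 1396*(1/1087) + 23/(-63) = 1396/1087 + 23*(-1/63) = 1396/1087 - 23/63 = 62947/68481 ≈ 0.91919)
(-551 + 252)*(h + C) = (-551 + 252)*(62947/68481 + 2289) = -299*156815956/68481 = -46887970844/68481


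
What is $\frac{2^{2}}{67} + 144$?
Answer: $\frac{9652}{67} \approx 144.06$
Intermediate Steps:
$\frac{2^{2}}{67} + 144 = \frac{1}{67} \cdot 4 + 144 = \frac{4}{67} + 144 = \frac{9652}{67}$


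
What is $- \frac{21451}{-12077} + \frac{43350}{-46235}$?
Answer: $\frac{93649807}{111676019} \approx 0.83858$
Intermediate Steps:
$- \frac{21451}{-12077} + \frac{43350}{-46235} = \left(-21451\right) \left(- \frac{1}{12077}\right) + 43350 \left(- \frac{1}{46235}\right) = \frac{21451}{12077} - \frac{8670}{9247} = \frac{93649807}{111676019}$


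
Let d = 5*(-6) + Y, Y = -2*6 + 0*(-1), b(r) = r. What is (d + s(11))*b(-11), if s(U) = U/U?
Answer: 451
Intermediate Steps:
Y = -12 (Y = -12 + 0 = -12)
s(U) = 1
d = -42 (d = 5*(-6) - 12 = -30 - 12 = -42)
(d + s(11))*b(-11) = (-42 + 1)*(-11) = -41*(-11) = 451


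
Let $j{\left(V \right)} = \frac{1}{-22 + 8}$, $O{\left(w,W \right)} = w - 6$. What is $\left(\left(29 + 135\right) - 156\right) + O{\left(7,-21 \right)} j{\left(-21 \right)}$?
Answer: $\frac{111}{14} \approx 7.9286$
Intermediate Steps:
$O{\left(w,W \right)} = -6 + w$
$j{\left(V \right)} = - \frac{1}{14}$ ($j{\left(V \right)} = \frac{1}{-14} = - \frac{1}{14}$)
$\left(\left(29 + 135\right) - 156\right) + O{\left(7,-21 \right)} j{\left(-21 \right)} = \left(\left(29 + 135\right) - 156\right) + \left(-6 + 7\right) \left(- \frac{1}{14}\right) = \left(164 - 156\right) + 1 \left(- \frac{1}{14}\right) = 8 - \frac{1}{14} = \frac{111}{14}$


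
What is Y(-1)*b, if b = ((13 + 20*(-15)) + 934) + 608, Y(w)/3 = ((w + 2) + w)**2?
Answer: 0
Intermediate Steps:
Y(w) = 3*(2 + 2*w)**2 (Y(w) = 3*((w + 2) + w)**2 = 3*((2 + w) + w)**2 = 3*(2 + 2*w)**2)
b = 1255 (b = ((13 - 300) + 934) + 608 = (-287 + 934) + 608 = 647 + 608 = 1255)
Y(-1)*b = (12*(1 - 1)**2)*1255 = (12*0**2)*1255 = (12*0)*1255 = 0*1255 = 0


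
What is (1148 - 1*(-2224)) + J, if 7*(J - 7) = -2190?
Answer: 21463/7 ≈ 3066.1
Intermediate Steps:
J = -2141/7 (J = 7 + (1/7)*(-2190) = 7 - 2190/7 = -2141/7 ≈ -305.86)
(1148 - 1*(-2224)) + J = (1148 - 1*(-2224)) - 2141/7 = (1148 + 2224) - 2141/7 = 3372 - 2141/7 = 21463/7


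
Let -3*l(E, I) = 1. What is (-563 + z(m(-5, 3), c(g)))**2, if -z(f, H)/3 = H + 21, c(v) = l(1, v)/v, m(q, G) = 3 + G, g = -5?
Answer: 9803161/25 ≈ 3.9213e+5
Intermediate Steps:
l(E, I) = -1/3 (l(E, I) = -1/3*1 = -1/3)
c(v) = -1/(3*v)
z(f, H) = -63 - 3*H (z(f, H) = -3*(H + 21) = -3*(21 + H) = -63 - 3*H)
(-563 + z(m(-5, 3), c(g)))**2 = (-563 + (-63 - (-1)/(-5)))**2 = (-563 + (-63 - (-1)*(-1)/5))**2 = (-563 + (-63 - 3*1/15))**2 = (-563 + (-63 - 1/5))**2 = (-563 - 316/5)**2 = (-3131/5)**2 = 9803161/25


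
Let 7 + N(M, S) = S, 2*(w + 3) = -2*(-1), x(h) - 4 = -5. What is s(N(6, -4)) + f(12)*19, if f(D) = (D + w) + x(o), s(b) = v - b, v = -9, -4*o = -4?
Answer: 173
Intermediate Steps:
o = 1 (o = -1/4*(-4) = 1)
x(h) = -1 (x(h) = 4 - 5 = -1)
w = -2 (w = -3 + (-2*(-1))/2 = -3 + (1/2)*2 = -3 + 1 = -2)
N(M, S) = -7 + S
s(b) = -9 - b
f(D) = -3 + D (f(D) = (D - 2) - 1 = (-2 + D) - 1 = -3 + D)
s(N(6, -4)) + f(12)*19 = (-9 - (-7 - 4)) + (-3 + 12)*19 = (-9 - 1*(-11)) + 9*19 = (-9 + 11) + 171 = 2 + 171 = 173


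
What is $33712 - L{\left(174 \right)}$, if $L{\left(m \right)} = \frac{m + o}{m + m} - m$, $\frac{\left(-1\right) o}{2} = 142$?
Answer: $\frac{5896219}{174} \approx 33886.0$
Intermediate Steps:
$o = -284$ ($o = \left(-2\right) 142 = -284$)
$L{\left(m \right)} = - m + \frac{-284 + m}{2 m}$ ($L{\left(m \right)} = \frac{m - 284}{m + m} - m = \frac{-284 + m}{2 m} - m = - m + \frac{-284 + m}{2 m}$)
$33712 - L{\left(174 \right)} = 33712 - \left(\frac{1}{2} - 174 - \frac{142}{174}\right) = 33712 - \left(\frac{1}{2} - 174 - \frac{71}{87}\right) = 33712 - - \frac{30331}{174} = 33712 + \frac{30331}{174} = \frac{5896219}{174}$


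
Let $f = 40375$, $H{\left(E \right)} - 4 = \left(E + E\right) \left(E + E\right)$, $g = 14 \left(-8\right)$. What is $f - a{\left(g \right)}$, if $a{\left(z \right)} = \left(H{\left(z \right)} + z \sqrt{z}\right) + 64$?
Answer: $-9869 + 448 i \sqrt{7} \approx -9869.0 + 1185.3 i$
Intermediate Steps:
$g = -112$
$H{\left(E \right)} = 4 + 4 E^{2}$ ($H{\left(E \right)} = 4 + \left(E + E\right) \left(E + E\right) = 4 + 2 E 2 E = 4 + 4 E^{2}$)
$a{\left(z \right)} = 68 + z^{\frac{3}{2}} + 4 z^{2}$ ($a{\left(z \right)} = \left(\left(4 + 4 z^{2}\right) + z \sqrt{z}\right) + 64 = \left(\left(4 + 4 z^{2}\right) + z^{\frac{3}{2}}\right) + 64 = \left(4 + z^{\frac{3}{2}} + 4 z^{2}\right) + 64 = 68 + z^{\frac{3}{2}} + 4 z^{2}$)
$f - a{\left(g \right)} = 40375 - \left(68 + \left(-112\right)^{\frac{3}{2}} + 4 \left(-112\right)^{2}\right) = 40375 - \left(68 - 448 i \sqrt{7} + 4 \cdot 12544\right) = 40375 - \left(68 - 448 i \sqrt{7} + 50176\right) = 40375 - \left(50244 - 448 i \sqrt{7}\right) = -9869 + 448 i \sqrt{7}$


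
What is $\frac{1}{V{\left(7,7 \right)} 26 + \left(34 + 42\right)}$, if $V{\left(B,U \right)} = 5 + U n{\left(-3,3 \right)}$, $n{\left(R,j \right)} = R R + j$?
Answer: $\frac{1}{2390} \approx 0.00041841$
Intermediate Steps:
$n{\left(R,j \right)} = j + R^{2}$ ($n{\left(R,j \right)} = R^{2} + j = j + R^{2}$)
$V{\left(B,U \right)} = 5 + 12 U$ ($V{\left(B,U \right)} = 5 + U \left(3 + \left(-3\right)^{2}\right) = 5 + U \left(3 + 9\right) = 5 + U 12 = 5 + 12 U$)
$\frac{1}{V{\left(7,7 \right)} 26 + \left(34 + 42\right)} = \frac{1}{\left(5 + 12 \cdot 7\right) 26 + \left(34 + 42\right)} = \frac{1}{\left(5 + 84\right) 26 + 76} = \frac{1}{89 \cdot 26 + 76} = \frac{1}{2314 + 76} = \frac{1}{2390}$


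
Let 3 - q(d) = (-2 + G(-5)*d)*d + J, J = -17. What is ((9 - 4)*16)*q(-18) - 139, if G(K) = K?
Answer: 128181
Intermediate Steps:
q(d) = 20 - d*(-2 - 5*d) (q(d) = 3 - ((-2 - 5*d)*d - 17) = 3 - (d*(-2 - 5*d) - 17) = 3 - (-17 + d*(-2 - 5*d)) = 3 + (17 - d*(-2 - 5*d)) = 20 - d*(-2 - 5*d))
((9 - 4)*16)*q(-18) - 139 = ((9 - 4)*16)*(20 + 2*(-18) + 5*(-18)²) - 139 = (5*16)*(20 - 36 + 5*324) - 139 = 80*(20 - 36 + 1620) - 139 = 80*1604 - 139 = 128320 - 139 = 128181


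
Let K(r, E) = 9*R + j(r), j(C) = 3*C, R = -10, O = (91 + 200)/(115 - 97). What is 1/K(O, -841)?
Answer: -2/83 ≈ -0.024096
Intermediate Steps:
O = 97/6 (O = 291/18 = 291*(1/18) = 97/6 ≈ 16.167)
K(r, E) = -90 + 3*r (K(r, E) = 9*(-10) + 3*r = -90 + 3*r)
1/K(O, -841) = 1/(-90 + 3*(97/6)) = 1/(-90 + 97/2) = 1/(-83/2) = -2/83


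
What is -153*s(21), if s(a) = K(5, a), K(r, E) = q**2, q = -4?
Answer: -2448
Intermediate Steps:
K(r, E) = 16 (K(r, E) = (-4)**2 = 16)
s(a) = 16
-153*s(21) = -153*16 = -2448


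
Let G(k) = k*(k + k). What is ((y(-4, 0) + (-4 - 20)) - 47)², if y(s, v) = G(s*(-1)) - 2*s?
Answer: 961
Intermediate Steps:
G(k) = 2*k² (G(k) = k*(2*k) = 2*k²)
y(s, v) = -2*s + 2*s² (y(s, v) = 2*(s*(-1))² - 2*s = 2*(-s)² - 2*s = 2*s² - 2*s = -2*s + 2*s²)
((y(-4, 0) + (-4 - 20)) - 47)² = ((2*(-4)*(-1 - 4) + (-4 - 20)) - 47)² = ((2*(-4)*(-5) - 24) - 47)² = ((40 - 24) - 47)² = (16 - 47)² = (-31)² = 961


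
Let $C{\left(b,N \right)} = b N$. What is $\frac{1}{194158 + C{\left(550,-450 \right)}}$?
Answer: $- \frac{1}{53342} \approx -1.8747 \cdot 10^{-5}$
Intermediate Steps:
$C{\left(b,N \right)} = N b$
$\frac{1}{194158 + C{\left(550,-450 \right)}} = \frac{1}{194158 - 247500} = \frac{1}{-53342} = - \frac{1}{53342}$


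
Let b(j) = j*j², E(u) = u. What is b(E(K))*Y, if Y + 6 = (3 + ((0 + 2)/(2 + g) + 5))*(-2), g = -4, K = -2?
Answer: 160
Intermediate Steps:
b(j) = j³
Y = -20 (Y = -6 + (3 + ((0 + 2)/(2 - 4) + 5))*(-2) = -6 + (3 + (2/(-2) + 5))*(-2) = -6 + (3 + (2*(-½) + 5))*(-2) = -6 + (3 + (-1 + 5))*(-2) = -6 + (3 + 4)*(-2) = -6 + 7*(-2) = -6 - 14 = -20)
b(E(K))*Y = (-2)³*(-20) = -8*(-20) = 160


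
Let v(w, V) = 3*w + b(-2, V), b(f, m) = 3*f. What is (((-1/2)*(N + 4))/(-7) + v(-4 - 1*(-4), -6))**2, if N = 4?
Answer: 1444/49 ≈ 29.469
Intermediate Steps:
v(w, V) = -6 + 3*w (v(w, V) = 3*w + 3*(-2) = 3*w - 6 = -6 + 3*w)
(((-1/2)*(N + 4))/(-7) + v(-4 - 1*(-4), -6))**2 = (((-1/2)*(4 + 4))/(-7) + (-6 + 3*(-4 - 1*(-4))))**2 = ((-1*1/2*8)*(-1/7) + (-6 + 3*(-4 + 4)))**2 = (-1/2*8*(-1/7) + (-6 + 3*0))**2 = (-4*(-1/7) + (-6 + 0))**2 = (4/7 - 6)**2 = (-38/7)**2 = 1444/49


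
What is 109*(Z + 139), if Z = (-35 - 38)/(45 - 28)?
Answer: 249610/17 ≈ 14683.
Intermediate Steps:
Z = -73/17 ≈ -4.2941
109*(Z + 139) = 109*(-73/17 + 139) = 109*(2290/17) = 249610/17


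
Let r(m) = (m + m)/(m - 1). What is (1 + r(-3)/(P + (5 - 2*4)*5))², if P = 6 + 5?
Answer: 25/64 ≈ 0.39063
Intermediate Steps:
r(m) = 2*m/(-1 + m) (r(m) = (2*m)/(-1 + m) = 2*m/(-1 + m))
P = 11
(1 + r(-3)/(P + (5 - 2*4)*5))² = (1 + (2*(-3)/(-1 - 3))/(11 + (5 - 2*4)*5))² = (1 + (2*(-3)/(-4))/(11 + (5 - 8)*5))² = (1 + (2*(-3)*(-¼))/(11 - 3*5))² = (1 + (3/2)/(11 - 15))² = (1 + (3/2)/(-4))² = (1 - ¼*3/2)² = (1 - 3/8)² = (5/8)² = 25/64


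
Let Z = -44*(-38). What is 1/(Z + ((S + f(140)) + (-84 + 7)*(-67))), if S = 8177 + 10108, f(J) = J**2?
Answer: 1/44716 ≈ 2.2363e-5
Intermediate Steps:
S = 18285
Z = 1672
1/(Z + ((S + f(140)) + (-84 + 7)*(-67))) = 1/(1672 + ((18285 + 140**2) + (-84 + 7)*(-67))) = 1/(1672 + ((18285 + 19600) - 77*(-67))) = 1/(1672 + (37885 + 5159)) = 1/(1672 + 43044) = 1/44716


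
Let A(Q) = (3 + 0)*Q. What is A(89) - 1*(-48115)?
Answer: 48382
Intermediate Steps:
A(Q) = 3*Q
A(89) - 1*(-48115) = 3*89 - 1*(-48115) = 267 + 48115 = 48382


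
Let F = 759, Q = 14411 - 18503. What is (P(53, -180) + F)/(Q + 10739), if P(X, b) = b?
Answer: 579/6647 ≈ 0.087107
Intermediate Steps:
Q = -4092
(P(53, -180) + F)/(Q + 10739) = (-180 + 759)/(-4092 + 10739) = 579/6647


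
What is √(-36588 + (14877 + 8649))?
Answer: I*√13062 ≈ 114.29*I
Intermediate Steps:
√(-36588 + (14877 + 8649)) = √(-36588 + 23526) = √(-13062) = I*√13062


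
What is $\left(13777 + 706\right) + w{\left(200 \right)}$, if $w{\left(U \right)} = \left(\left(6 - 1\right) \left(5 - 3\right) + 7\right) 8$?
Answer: $14619$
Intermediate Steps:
$w{\left(U \right)} = 136$ ($w{\left(U \right)} = \left(5 \cdot 2 + 7\right) 8 = \left(10 + 7\right) 8 = 17 \cdot 8 = 136$)
$\left(13777 + 706\right) + w{\left(200 \right)} = \left(13777 + 706\right) + 136 = 14483 + 136 = 14619$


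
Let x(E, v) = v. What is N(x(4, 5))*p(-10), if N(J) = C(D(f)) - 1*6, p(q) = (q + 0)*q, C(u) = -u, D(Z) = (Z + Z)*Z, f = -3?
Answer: -2400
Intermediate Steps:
D(Z) = 2*Z**2 (D(Z) = (2*Z)*Z = 2*Z**2)
p(q) = q**2 (p(q) = q*q = q**2)
N(J) = -24 (N(J) = -2*(-3)**2 - 1*6 = -2*9 - 6 = -1*18 - 6 = -18 - 6 = -24)
N(x(4, 5))*p(-10) = -24*(-10)**2 = -24*100 = -2400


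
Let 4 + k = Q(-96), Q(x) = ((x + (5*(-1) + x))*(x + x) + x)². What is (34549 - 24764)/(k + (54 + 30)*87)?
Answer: 9785/1423409288 ≈ 6.8743e-6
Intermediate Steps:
Q(x) = (x + 2*x*(-5 + 2*x))² (Q(x) = ((x + (-5 + x))*(2*x) + x)² = ((-5 + 2*x)*(2*x) + x)² = (2*x*(-5 + 2*x) + x)² = (x + 2*x*(-5 + 2*x))²)
k = 1423401980 (k = -4 + (-96)²*(-9 + 4*(-96))² = -4 + 9216*(-9 - 384)² = -4 + 9216*(-393)² = -4 + 9216*154449 = -4 + 1423401984 = 1423401980)
(34549 - 24764)/(k + (54 + 30)*87) = (34549 - 24764)/(1423401980 + (54 + 30)*87) = 9785/(1423401980 + 84*87) = 9785/(1423401980 + 7308) = 9785/1423409288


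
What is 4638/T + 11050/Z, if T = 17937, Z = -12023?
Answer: -47480392/71885517 ≈ -0.66050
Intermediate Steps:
4638/T + 11050/Z = 4638/17937 + 11050/(-12023) = 4638*(1/17937) + 11050*(-1/12023) = 1546/5979 - 11050/12023 = -47480392/71885517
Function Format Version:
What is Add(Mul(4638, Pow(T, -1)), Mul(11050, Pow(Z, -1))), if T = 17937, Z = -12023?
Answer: Rational(-47480392, 71885517) ≈ -0.66050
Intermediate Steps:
Add(Mul(4638, Pow(T, -1)), Mul(11050, Pow(Z, -1))) = Add(Mul(4638, Pow(17937, -1)), Mul(11050, Pow(-12023, -1))) = Add(Mul(4638, Rational(1, 17937)), Mul(11050, Rational(-1, 12023))) = Add(Rational(1546, 5979), Rational(-11050, 12023)) = Rational(-47480392, 71885517)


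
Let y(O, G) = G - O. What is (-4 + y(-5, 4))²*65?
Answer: 1625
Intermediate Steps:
(-4 + y(-5, 4))²*65 = (-4 + (4 - 1*(-5)))²*65 = (-4 + (4 + 5))²*65 = (-4 + 9)²*65 = 5²*65 = 25*65 = 1625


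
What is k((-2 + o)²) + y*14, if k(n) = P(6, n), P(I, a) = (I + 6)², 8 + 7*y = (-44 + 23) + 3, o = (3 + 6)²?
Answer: 92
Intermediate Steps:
o = 81 (o = 9² = 81)
y = -26/7 (y = -8/7 + ((-44 + 23) + 3)/7 = -8/7 + (-21 + 3)/7 = -8/7 + (⅐)*(-18) = -8/7 - 18/7 = -26/7 ≈ -3.7143)
P(I, a) = (6 + I)²
k(n) = 144 (k(n) = (6 + 6)² = 12² = 144)
k((-2 + o)²) + y*14 = 144 - 26/7*14 = 144 - 52 = 92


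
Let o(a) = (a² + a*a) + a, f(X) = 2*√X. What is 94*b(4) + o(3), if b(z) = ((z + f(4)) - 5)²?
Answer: 867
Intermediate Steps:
b(z) = (-1 + z)² (b(z) = ((z + 2*√4) - 5)² = ((z + 2*2) - 5)² = ((z + 4) - 5)² = ((4 + z) - 5)² = (-1 + z)²)
o(a) = a + 2*a² (o(a) = (a² + a²) + a = 2*a² + a = a + 2*a²)
94*b(4) + o(3) = 94*(-1 + 4)² + 3*(1 + 2*3) = 94*3² + 3*(1 + 6) = 94*9 + 3*7 = 846 + 21 = 867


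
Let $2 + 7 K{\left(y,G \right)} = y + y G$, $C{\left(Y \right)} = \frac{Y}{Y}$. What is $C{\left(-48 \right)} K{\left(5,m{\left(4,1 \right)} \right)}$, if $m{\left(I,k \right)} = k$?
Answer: $\frac{8}{7} \approx 1.1429$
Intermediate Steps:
$C{\left(Y \right)} = 1$
$K{\left(y,G \right)} = - \frac{2}{7} + \frac{y}{7} + \frac{G y}{7}$ ($K{\left(y,G \right)} = - \frac{2}{7} + \frac{y + y G}{7} = - \frac{2}{7} + \frac{y + G y}{7} = - \frac{2}{7} + \left(\frac{y}{7} + \frac{G y}{7}\right) = - \frac{2}{7} + \frac{y}{7} + \frac{G y}{7}$)
$C{\left(-48 \right)} K{\left(5,m{\left(4,1 \right)} \right)} = 1 \left(- \frac{2}{7} + \frac{1}{7} \cdot 5 + \frac{1}{7} \cdot 1 \cdot 5\right) = 1 \left(- \frac{2}{7} + \frac{5}{7} + \frac{5}{7}\right) = 1 \cdot \frac{8}{7} = \frac{8}{7}$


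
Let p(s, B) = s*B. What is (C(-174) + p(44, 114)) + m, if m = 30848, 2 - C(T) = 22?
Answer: 35844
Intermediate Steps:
C(T) = -20 (C(T) = 2 - 1*22 = 2 - 22 = -20)
p(s, B) = B*s
(C(-174) + p(44, 114)) + m = (-20 + 114*44) + 30848 = (-20 + 5016) + 30848 = 4996 + 30848 = 35844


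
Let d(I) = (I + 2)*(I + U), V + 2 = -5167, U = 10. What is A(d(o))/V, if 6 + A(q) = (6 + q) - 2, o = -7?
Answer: 17/5169 ≈ 0.0032888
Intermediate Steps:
V = -5169 (V = -2 - 5167 = -5169)
d(I) = (2 + I)*(10 + I) (d(I) = (I + 2)*(I + 10) = (2 + I)*(10 + I))
A(q) = -2 + q (A(q) = -6 + ((6 + q) - 2) = -6 + (4 + q) = -2 + q)
A(d(o))/V = (-2 + (20 + (-7)**2 + 12*(-7)))/(-5169) = (-2 + (20 + 49 - 84))*(-1/5169) = (-2 - 15)*(-1/5169) = -17*(-1/5169) = 17/5169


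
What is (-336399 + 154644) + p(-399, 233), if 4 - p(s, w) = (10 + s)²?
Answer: -333072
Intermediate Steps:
p(s, w) = 4 - (10 + s)²
(-336399 + 154644) + p(-399, 233) = (-336399 + 154644) + (4 - (10 - 399)²) = -181755 + (4 - 1*(-389)²) = -181755 + (4 - 1*151321) = -181755 + (4 - 151321) = -181755 - 151317 = -333072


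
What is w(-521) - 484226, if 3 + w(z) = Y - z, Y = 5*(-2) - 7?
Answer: -483725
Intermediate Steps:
Y = -17 (Y = -10 - 7 = -17)
w(z) = -20 - z (w(z) = -3 + (-17 - z) = -20 - z)
w(-521) - 484226 = (-20 - 1*(-521)) - 484226 = (-20 + 521) - 484226 = 501 - 484226 = -483725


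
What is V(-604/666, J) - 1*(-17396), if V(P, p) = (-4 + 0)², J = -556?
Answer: 17412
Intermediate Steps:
V(P, p) = 16 (V(P, p) = (-4)² = 16)
V(-604/666, J) - 1*(-17396) = 16 - 1*(-17396) = 16 + 17396 = 17412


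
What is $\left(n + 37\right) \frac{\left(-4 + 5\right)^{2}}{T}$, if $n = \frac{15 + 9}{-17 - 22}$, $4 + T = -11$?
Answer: $- \frac{473}{195} \approx -2.4256$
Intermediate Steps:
$T = -15$ ($T = -4 - 11 = -15$)
$n = - \frac{8}{13}$ ($n = \frac{24}{-39} = 24 \left(- \frac{1}{39}\right) = - \frac{8}{13} \approx -0.61539$)
$\left(n + 37\right) \frac{\left(-4 + 5\right)^{2}}{T} = \left(- \frac{8}{13} + 37\right) \frac{\left(-4 + 5\right)^{2}}{-15} = \frac{473 \cdot 1^{2} \left(- \frac{1}{15}\right)}{13} = \frac{473 \cdot 1 \left(- \frac{1}{15}\right)}{13} = \frac{473}{13} \left(- \frac{1}{15}\right) = - \frac{473}{195}$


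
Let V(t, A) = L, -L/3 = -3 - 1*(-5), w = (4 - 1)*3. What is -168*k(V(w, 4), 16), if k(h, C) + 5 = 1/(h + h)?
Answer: 854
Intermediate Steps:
w = 9 (w = 3*3 = 9)
L = -6 (L = -3*(-3 - 1*(-5)) = -3*(-3 + 5) = -3*2 = -6)
V(t, A) = -6
k(h, C) = -5 + 1/(2*h) (k(h, C) = -5 + 1/(h + h) = -5 + 1/(2*h))
-168*k(V(w, 4), 16) = -168*(-5 + (1/2)/(-6)) = -168*(-5 + (1/2)*(-1/6)) = -168*(-5 - 1/12) = -168*(-61/12) = 854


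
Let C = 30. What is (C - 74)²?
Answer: 1936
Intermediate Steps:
(C - 74)² = (30 - 74)² = (-44)² = 1936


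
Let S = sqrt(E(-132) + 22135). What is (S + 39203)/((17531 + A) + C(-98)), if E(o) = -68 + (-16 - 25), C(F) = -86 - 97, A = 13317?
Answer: 39203/30665 + sqrt(22026)/30665 ≈ 1.2833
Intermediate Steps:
C(F) = -183
E(o) = -109 (E(o) = -68 - 41 = -109)
S = sqrt(22026) (S = sqrt(-109 + 22135) = sqrt(22026) ≈ 148.41)
(S + 39203)/((17531 + A) + C(-98)) = (sqrt(22026) + 39203)/((17531 + 13317) - 183) = (39203 + sqrt(22026))/(30848 - 183) = (39203 + sqrt(22026))/30665 = (39203 + sqrt(22026))*(1/30665) = 39203/30665 + sqrt(22026)/30665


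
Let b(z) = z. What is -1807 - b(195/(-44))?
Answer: -79313/44 ≈ -1802.6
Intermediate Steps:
-1807 - b(195/(-44)) = -1807 - 195/(-44) = -1807 - 195*(-1)/44 = -1807 - 1*(-195/44) = -1807 + 195/44 = -79313/44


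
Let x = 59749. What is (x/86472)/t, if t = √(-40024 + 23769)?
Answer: -59749*I*√16255/1405602360 ≈ -0.0054195*I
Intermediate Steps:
t = I*√16255 (t = √(-16255) = I*√16255 ≈ 127.5*I)
(x/86472)/t = (59749/86472)/((I*√16255)) = (59749*(1/86472))*(-I*√16255/16255) = 59749*(-I*√16255/16255)/86472 = -59749*I*√16255/1405602360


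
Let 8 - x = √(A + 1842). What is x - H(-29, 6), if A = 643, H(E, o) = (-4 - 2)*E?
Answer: -166 - √2485 ≈ -215.85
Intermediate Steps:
H(E, o) = -6*E
x = 8 - √2485 (x = 8 - √(643 + 1842) = 8 - √2485 ≈ -41.850)
x - H(-29, 6) = (8 - √2485) - (-6)*(-29) = (8 - √2485) - 1*174 = (8 - √2485) - 174 = -166 - √2485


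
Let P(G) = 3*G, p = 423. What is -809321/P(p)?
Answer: -809321/1269 ≈ -637.76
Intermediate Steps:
-809321/P(p) = -809321/(3*423) = -809321/1269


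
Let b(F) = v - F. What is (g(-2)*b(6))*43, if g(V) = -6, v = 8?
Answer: -516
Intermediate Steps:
b(F) = 8 - F
(g(-2)*b(6))*43 = -6*(8 - 1*6)*43 = -6*(8 - 6)*43 = -6*2*43 = -12*43 = -516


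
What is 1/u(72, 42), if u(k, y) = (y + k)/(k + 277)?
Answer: 349/114 ≈ 3.0614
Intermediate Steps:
u(k, y) = (k + y)/(277 + k)
1/u(72, 42) = 1/((72 + 42)/(277 + 72)) = 1/(114/349) = 349/114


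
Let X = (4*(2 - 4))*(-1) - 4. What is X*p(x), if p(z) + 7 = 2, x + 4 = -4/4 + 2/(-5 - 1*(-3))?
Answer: -20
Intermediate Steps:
x = -6 (x = -4 + (-4/4 + 2/(-5 - 1*(-3))) = -4 + (-4*¼ + 2/(-5 + 3)) = -4 + (-1 + 2/(-2)) = -4 + (-1 + 2*(-½)) = -4 + (-1 - 1) = -4 - 2 = -6)
p(z) = -5 (p(z) = -7 + 2 = -5)
X = 4 (X = (4*(-2))*(-1) - 4 = -8*(-1) - 4 = 8 - 4 = 4)
X*p(x) = 4*(-5) = -20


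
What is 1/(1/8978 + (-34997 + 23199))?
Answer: -8978/105922443 ≈ -8.4760e-5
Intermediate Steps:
1/(1/8978 + (-34997 + 23199)) = 1/(1/8978 - 11798) = 1/(-105922443/8978) = -8978/105922443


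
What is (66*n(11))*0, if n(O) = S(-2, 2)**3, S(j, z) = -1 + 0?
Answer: 0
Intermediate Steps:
S(j, z) = -1
n(O) = -1 (n(O) = (-1)**3 = -1)
(66*n(11))*0 = (66*(-1))*0 = -66*0 = 0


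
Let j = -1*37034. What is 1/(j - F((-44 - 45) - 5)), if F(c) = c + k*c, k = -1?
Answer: -1/37034 ≈ -2.7002e-5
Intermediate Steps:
F(c) = 0 (F(c) = c - c = 0)
j = -37034
1/(j - F((-44 - 45) - 5)) = 1/(-37034 - 1*0) = 1/(-37034 + 0) = 1/(-37034) = -1/37034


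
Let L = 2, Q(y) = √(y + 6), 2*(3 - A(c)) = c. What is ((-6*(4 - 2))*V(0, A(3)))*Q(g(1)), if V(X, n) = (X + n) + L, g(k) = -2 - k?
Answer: -42*√3 ≈ -72.746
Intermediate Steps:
A(c) = 3 - c/2
Q(y) = √(6 + y)
V(X, n) = 2 + X + n (V(X, n) = (X + n) + 2 = 2 + X + n)
((-6*(4 - 2))*V(0, A(3)))*Q(g(1)) = ((-6*(4 - 2))*(2 + 0 + (3 - ½*3)))*√(6 + (-2 - 1*1)) = ((-6*2)*(2 + 0 + (3 - 3/2)))*√(6 + (-2 - 1)) = (-12*(2 + 0 + 3/2))*√(6 - 3) = (-12*7/2)*√3 = -42*√3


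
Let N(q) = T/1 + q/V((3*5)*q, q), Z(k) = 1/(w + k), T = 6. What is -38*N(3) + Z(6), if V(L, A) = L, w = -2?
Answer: -13817/60 ≈ -230.28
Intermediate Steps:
Z(k) = 1/(-2 + k)
N(q) = 91/15 (N(q) = 6/1 + q/(((3*5)*q)) = 6*1 + q/((15*q)) = 6 + q*(1/(15*q)) = 6 + 1/15 = 91/15)
-38*N(3) + Z(6) = -38*91/15 + 1/(-2 + 6) = -3458/15 + 1/4 = -13817/60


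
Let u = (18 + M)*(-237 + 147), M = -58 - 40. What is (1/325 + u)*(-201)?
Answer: -470340201/325 ≈ -1.4472e+6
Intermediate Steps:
M = -98
u = 7200 (u = (18 - 98)*(-237 + 147) = -80*(-90) = 7200)
(1/325 + u)*(-201) = (1/325 + 7200)*(-201) = (2340001/325)*(-201) = -470340201/325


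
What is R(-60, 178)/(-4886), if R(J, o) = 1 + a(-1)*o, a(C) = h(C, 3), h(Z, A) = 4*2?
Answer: -1425/4886 ≈ -0.29165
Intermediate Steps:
h(Z, A) = 8
a(C) = 8
R(J, o) = 1 + 8*o
R(-60, 178)/(-4886) = (1 + 8*178)/(-4886) = (1 + 1424)*(-1/4886) = 1425*(-1/4886) = -1425/4886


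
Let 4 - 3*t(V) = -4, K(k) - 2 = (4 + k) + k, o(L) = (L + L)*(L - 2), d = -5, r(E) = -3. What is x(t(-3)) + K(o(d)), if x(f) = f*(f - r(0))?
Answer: 1450/9 ≈ 161.11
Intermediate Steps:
o(L) = 2*L*(-2 + L) (o(L) = (2*L)*(-2 + L) = 2*L*(-2 + L))
K(k) = 6 + 2*k (K(k) = 2 + ((4 + k) + k) = 2 + (4 + 2*k) = 6 + 2*k)
t(V) = 8/3 (t(V) = 4/3 - 1/3*(-4) = 4/3 + 4/3 = 8/3)
x(f) = f*(3 + f) (x(f) = f*(f - 1*(-3)) = f*(f + 3) = f*(3 + f))
x(t(-3)) + K(o(d)) = 8*(3 + 8/3)/3 + (6 + 2*(2*(-5)*(-2 - 5))) = (8/3)*(17/3) + (6 + 2*(2*(-5)*(-7))) = 136/9 + (6 + 2*70) = 136/9 + (6 + 140) = 136/9 + 146 = 1450/9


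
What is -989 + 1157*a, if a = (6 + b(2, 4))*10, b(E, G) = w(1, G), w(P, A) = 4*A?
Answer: 253551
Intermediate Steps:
b(E, G) = 4*G
a = 220 (a = (6 + 4*4)*10 = (6 + 16)*10 = 22*10 = 220)
-989 + 1157*a = -989 + 1157*220 = -989 + 254540 = 253551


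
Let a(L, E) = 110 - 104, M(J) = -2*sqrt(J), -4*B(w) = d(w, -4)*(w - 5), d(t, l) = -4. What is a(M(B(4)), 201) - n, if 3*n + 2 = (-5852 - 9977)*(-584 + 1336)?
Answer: 11903428/3 ≈ 3.9678e+6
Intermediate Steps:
B(w) = -5 + w (B(w) = -(-1)*(w - 5) = -(-1)*(-5 + w) = -(20 - 4*w)/4 = -5 + w)
a(L, E) = 6
n = -11903410/3 (n = -2/3 + ((-5852 - 9977)*(-584 + 1336))/3 = -2/3 + (-15829*752)/3 = -2/3 + (1/3)*(-11903408) = -2/3 - 11903408/3 = -11903410/3 ≈ -3.9678e+6)
a(M(B(4)), 201) - n = 6 - 1*(-11903410/3) = 6 + 11903410/3 = 11903428/3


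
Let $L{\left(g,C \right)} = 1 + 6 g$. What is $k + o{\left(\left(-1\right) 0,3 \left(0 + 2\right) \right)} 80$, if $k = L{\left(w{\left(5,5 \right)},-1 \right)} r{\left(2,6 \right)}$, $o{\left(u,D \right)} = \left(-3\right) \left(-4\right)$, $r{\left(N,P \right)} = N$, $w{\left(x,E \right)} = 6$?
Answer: $1034$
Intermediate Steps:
$o{\left(u,D \right)} = 12$
$k = 74$ ($k = \left(1 + 6 \cdot 6\right) 2 = \left(1 + 36\right) 2 = 37 \cdot 2 = 74$)
$k + o{\left(\left(-1\right) 0,3 \left(0 + 2\right) \right)} 80 = 74 + 12 \cdot 80 = 74 + 960 = 1034$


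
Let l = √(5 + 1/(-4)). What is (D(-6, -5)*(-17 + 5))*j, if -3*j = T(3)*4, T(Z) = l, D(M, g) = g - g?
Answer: 0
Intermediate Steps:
D(M, g) = 0
l = √19/2 (l = √(5 - ¼) = √(19/4) = √19/2 ≈ 2.1795)
T(Z) = √19/2
j = -2*√19/3 (j = -√19/2*4/3 = -2*√19/3 ≈ -2.9059)
(D(-6, -5)*(-17 + 5))*j = (0*(-17 + 5))*(-2*√19/3) = (0*(-12))*(-2*√19/3) = 0*(-2*√19/3) = 0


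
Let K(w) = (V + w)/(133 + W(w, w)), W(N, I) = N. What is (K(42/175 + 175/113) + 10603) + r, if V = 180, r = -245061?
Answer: -89275934771/380778 ≈ -2.3446e+5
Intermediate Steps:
K(w) = (180 + w)/(133 + w)
(K(42/175 + 175/113) + 10603) + r = ((180 + (42/175 + 175/113))/(133 + (42/175 + 175/113)) + 10603) - 245061 = ((180 + (42*(1/175) + 175*(1/113)))/(133 + (42*(1/175) + 175*(1/113))) + 10603) - 245061 = ((180 + (6/25 + 175/113))/(133 + (6/25 + 175/113)) + 10603) - 245061 = ((180 + 5053/2825)/(133 + 5053/2825) + 10603) - 245061 = ((513553/2825)/(380778/2825) + 10603) - 245061 = ((2825/380778)*(513553/2825) + 10603) - 245061 = (513553/380778 + 10603) - 245061 = 4037902687/380778 - 245061 = -89275934771/380778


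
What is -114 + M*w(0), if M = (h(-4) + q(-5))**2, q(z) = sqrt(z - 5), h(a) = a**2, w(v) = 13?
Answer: 3084 + 416*I*sqrt(10) ≈ 3084.0 + 1315.5*I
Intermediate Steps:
q(z) = sqrt(-5 + z)
M = (16 + I*sqrt(10))**2 (M = ((-4)**2 + sqrt(-5 - 5))**2 = (16 + sqrt(-10))**2 = (16 + I*sqrt(10))**2 ≈ 246.0 + 101.19*I)
-114 + M*w(0) = -114 + (16 + I*sqrt(10))**2*13 = -114 + 13*(16 + I*sqrt(10))**2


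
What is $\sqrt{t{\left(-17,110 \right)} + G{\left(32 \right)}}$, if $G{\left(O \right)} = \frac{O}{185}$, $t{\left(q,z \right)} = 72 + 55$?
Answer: $\frac{\sqrt{4352495}}{185} \approx 11.277$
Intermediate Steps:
$t{\left(q,z \right)} = 127$
$G{\left(O \right)} = \frac{O}{185}$ ($G{\left(O \right)} = O \frac{1}{185} = \frac{O}{185}$)
$\sqrt{t{\left(-17,110 \right)} + G{\left(32 \right)}} = \sqrt{127 + \frac{1}{185} \cdot 32} = \sqrt{127 + \frac{32}{185}} = \sqrt{\frac{23527}{185}} = \frac{\sqrt{4352495}}{185}$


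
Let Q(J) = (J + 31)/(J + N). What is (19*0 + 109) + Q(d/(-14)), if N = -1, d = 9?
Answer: 2082/23 ≈ 90.522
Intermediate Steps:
Q(J) = (31 + J)/(-1 + J) (Q(J) = (J + 31)/(J - 1) = (31 + J)/(-1 + J))
(19*0 + 109) + Q(d/(-14)) = (19*0 + 109) + (31 + 9/(-14))/(-1 + 9/(-14)) = (0 + 109) + (31 + 9*(-1/14))/(-1 + 9*(-1/14)) = 109 + (31 - 9/14)/(-1 - 9/14) = 109 + (425/14)/(-23/14) = 109 - 14/23*425/14 = 109 - 425/23 = 2082/23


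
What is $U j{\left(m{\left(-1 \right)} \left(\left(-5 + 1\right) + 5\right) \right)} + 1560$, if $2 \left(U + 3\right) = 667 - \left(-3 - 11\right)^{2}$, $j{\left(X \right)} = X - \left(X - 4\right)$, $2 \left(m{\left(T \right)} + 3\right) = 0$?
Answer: $2490$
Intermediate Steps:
$m{\left(T \right)} = -3$ ($m{\left(T \right)} = -3 + \frac{1}{2} \cdot 0 = -3 + 0 = -3$)
$j{\left(X \right)} = 4$ ($j{\left(X \right)} = X - \left(X - 4\right) = X - \left(-4 + X\right) = 4$)
$U = \frac{465}{2}$ ($U = -3 + \frac{667 - \left(-3 - 11\right)^{2}}{2} = -3 + \frac{667 - \left(-14\right)^{2}}{2} = -3 + \frac{667 - 196}{2} = -3 + \frac{1}{2} \cdot 471 = -3 + \frac{471}{2} = \frac{465}{2} \approx 232.5$)
$U j{\left(m{\left(-1 \right)} \left(\left(-5 + 1\right) + 5\right) \right)} + 1560 = \frac{465}{2} \cdot 4 + 1560 = 930 + 1560 = 2490$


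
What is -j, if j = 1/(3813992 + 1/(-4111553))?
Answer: -4111553/15681430249575 ≈ -2.6219e-7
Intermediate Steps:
j = 4111553/15681430249575 (j = 1/(3813992 - 1/4111553) = 1/(15681430249575/4111553) = 4111553/15681430249575 ≈ 2.6219e-7)
-j = -1*4111553/15681430249575 = -4111553/15681430249575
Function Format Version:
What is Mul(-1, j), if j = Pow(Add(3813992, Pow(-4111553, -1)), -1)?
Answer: Rational(-4111553, 15681430249575) ≈ -2.6219e-7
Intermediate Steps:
j = Rational(4111553, 15681430249575) (j = Pow(Add(3813992, Rational(-1, 4111553)), -1) = Pow(Rational(15681430249575, 4111553), -1) = Rational(4111553, 15681430249575) ≈ 2.6219e-7)
Mul(-1, j) = Mul(-1, Rational(4111553, 15681430249575)) = Rational(-4111553, 15681430249575)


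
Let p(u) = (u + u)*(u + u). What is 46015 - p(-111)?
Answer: -3269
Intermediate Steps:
p(u) = 4*u**2 (p(u) = (2*u)*(2*u) = 4*u**2)
46015 - p(-111) = 46015 - 4*(-111)**2 = 46015 - 4*12321 = 46015 - 1*49284 = 46015 - 49284 = -3269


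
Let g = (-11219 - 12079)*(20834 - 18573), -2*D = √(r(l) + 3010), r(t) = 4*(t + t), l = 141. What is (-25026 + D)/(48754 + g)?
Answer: 12513/26314012 + √4138/105256048 ≈ 0.00047614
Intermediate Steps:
r(t) = 8*t (r(t) = 4*(2*t) = 8*t)
D = -√4138/2 (D = -√(8*141 + 3010)/2 = -√(1128 + 3010)/2 = -√4138/2 ≈ -32.164)
g = -52676778 (g = -23298*2261 = -52676778)
(-25026 + D)/(48754 + g) = (-25026 - √4138/2)/(48754 - 52676778) = (-25026 - √4138/2)/(-52628024) = (-25026 - √4138/2)*(-1/52628024) = 12513/26314012 + √4138/105256048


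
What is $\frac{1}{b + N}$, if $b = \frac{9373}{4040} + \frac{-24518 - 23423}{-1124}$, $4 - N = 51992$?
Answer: $- \frac{1135240}{58967802897} \approx -1.9252 \cdot 10^{-5}$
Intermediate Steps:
$N = -51988$ ($N = 4 - 51992 = -51988$)
$b = \frac{51054223}{1135240}$ ($b = 9373 \cdot \frac{1}{4040} + \left(-24518 - 23423\right) \left(- \frac{1}{1124}\right) = \frac{9373}{4040} - - \frac{47941}{1124} = \frac{9373}{4040} + \frac{47941}{1124} = \frac{51054223}{1135240} \approx 44.972$)
$\frac{1}{b + N} = \frac{1}{\frac{51054223}{1135240} - 51988} = \frac{1}{- \frac{58967802897}{1135240}} = - \frac{1135240}{58967802897}$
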